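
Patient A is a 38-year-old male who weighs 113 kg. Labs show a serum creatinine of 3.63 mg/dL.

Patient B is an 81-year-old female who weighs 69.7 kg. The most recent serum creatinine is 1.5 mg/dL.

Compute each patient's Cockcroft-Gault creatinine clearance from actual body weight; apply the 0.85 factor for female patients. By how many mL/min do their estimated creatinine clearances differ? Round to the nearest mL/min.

12 mL/min

Patient A: CrCl = (140 − 38) × 113 / (72 × 3.63) = 11526.0 / 261.36 ≈ 44.1 mL/min
Patient B: CrCl = (140 − 81) × 69.7 / (72 × 1.5) × 0.85 = 4112.3 / 108.00 × 0.85 ≈ 32.4 mL/min
|44.1 − 32.4| = 11.7 mL/min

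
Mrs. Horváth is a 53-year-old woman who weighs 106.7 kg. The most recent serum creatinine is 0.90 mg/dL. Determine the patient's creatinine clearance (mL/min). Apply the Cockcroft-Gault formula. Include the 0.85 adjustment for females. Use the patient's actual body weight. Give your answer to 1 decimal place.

121.8 mL/min

CrCl = (140 − 53) × 106.7 / (72 × 0.9) × 0.85 = 9282.9 / 64.80 × 0.85 ≈ 121.8 mL/min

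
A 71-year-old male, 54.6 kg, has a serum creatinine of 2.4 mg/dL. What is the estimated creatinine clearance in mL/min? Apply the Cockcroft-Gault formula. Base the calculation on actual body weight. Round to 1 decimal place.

CrCl = (140 − 71) × 54.6 / (72 × 2.4) = 3767.4 / 172.80 ≈ 21.8 mL/min

21.8 mL/min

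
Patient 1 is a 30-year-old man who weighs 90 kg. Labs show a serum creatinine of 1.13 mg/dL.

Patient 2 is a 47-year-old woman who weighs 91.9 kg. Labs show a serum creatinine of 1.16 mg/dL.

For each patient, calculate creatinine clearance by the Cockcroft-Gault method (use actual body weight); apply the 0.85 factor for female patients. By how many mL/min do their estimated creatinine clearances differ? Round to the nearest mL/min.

35 mL/min

Patient 1: CrCl = (140 − 30) × 90 / (72 × 1.13) = 9900.0 / 81.36 ≈ 121.7 mL/min
Patient 2: CrCl = (140 − 47) × 91.9 / (72 × 1.16) × 0.85 = 8546.7 / 83.52 × 0.85 ≈ 87.0 mL/min
|121.7 − 87.0| = 34.7 mL/min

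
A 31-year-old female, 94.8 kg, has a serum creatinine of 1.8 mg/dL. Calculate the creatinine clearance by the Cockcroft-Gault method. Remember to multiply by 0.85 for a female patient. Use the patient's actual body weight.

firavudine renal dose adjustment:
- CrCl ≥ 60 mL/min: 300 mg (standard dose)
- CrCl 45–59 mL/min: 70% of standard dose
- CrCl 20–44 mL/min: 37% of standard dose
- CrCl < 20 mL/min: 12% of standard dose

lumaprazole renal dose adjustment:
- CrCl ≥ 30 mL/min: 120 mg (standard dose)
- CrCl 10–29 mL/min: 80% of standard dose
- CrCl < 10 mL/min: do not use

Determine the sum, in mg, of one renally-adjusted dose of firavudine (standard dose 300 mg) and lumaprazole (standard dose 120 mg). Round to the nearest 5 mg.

420 mg

CrCl = (140 − 31) × 94.8 / (72 × 1.8) × 0.85 = 10333.2 / 129.60 × 0.85 ≈ 67.8 mL/min
CrCl ≈ 68 mL/min.
firavudine: ≥ 60 mL/min → 100% of 300 mg = 300 mg.
lumaprazole: ≥ 30 mL/min → 100% of 120 mg = 120 mg.
Total = 300 + 120 = 420 mg.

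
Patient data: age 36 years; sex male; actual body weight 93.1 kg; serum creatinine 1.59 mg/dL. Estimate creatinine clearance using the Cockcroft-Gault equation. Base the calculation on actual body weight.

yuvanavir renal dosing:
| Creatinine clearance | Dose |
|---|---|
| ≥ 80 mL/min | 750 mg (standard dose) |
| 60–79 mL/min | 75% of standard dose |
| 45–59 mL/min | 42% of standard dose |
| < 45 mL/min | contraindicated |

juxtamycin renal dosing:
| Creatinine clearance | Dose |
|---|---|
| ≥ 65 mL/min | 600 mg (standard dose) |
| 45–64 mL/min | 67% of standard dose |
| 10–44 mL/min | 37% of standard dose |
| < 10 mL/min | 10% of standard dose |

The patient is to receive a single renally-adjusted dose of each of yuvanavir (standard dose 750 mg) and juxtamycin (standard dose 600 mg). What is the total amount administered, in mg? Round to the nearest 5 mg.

1350 mg

CrCl = (140 − 36) × 93.1 / (72 × 1.59) = 9682.4 / 114.48 ≈ 84.6 mL/min
CrCl ≈ 85 mL/min.
yuvanavir: ≥ 80 mL/min → 100% of 750 mg = 750 mg.
juxtamycin: ≥ 65 mL/min → 100% of 600 mg = 600 mg.
Total = 750 + 600 = 1350 mg.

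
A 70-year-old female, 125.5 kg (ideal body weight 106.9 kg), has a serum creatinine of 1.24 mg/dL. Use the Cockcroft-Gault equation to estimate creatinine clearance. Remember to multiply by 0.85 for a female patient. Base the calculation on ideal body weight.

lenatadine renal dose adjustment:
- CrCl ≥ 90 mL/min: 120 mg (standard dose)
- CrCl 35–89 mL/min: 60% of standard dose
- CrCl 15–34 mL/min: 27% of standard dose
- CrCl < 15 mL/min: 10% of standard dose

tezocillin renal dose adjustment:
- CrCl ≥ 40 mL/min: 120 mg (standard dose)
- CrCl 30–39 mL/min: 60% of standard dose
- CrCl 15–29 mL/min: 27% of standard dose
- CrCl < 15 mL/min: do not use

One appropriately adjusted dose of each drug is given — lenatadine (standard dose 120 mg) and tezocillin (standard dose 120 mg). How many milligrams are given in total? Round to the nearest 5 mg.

190 mg

CrCl = (140 − 70) × 106.9 / (72 × 1.24) × 0.85 = 7483.0 / 89.28 × 0.85 ≈ 71.2 mL/min
CrCl ≈ 71 mL/min.
lenatadine: 35–89 mL/min → 60% of 120 mg = 72 mg.
tezocillin: ≥ 40 mL/min → 100% of 120 mg = 120 mg.
Total = 72 + 120 = 192 mg.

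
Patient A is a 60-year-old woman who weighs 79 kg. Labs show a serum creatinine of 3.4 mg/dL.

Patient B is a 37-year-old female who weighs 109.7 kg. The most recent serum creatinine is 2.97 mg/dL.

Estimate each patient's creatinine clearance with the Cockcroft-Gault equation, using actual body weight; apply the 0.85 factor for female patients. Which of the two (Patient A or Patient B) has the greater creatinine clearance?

Patient A: CrCl = (140 − 60) × 79 / (72 × 3.4) × 0.85 = 6320.0 / 244.80 × 0.85 ≈ 21.9 mL/min
Patient B: CrCl = (140 − 37) × 109.7 / (72 × 2.97) × 0.85 = 11299.1 / 213.84 × 0.85 ≈ 44.9 mL/min
21.9 vs 44.9 mL/min → Patient B is higher.

Patient B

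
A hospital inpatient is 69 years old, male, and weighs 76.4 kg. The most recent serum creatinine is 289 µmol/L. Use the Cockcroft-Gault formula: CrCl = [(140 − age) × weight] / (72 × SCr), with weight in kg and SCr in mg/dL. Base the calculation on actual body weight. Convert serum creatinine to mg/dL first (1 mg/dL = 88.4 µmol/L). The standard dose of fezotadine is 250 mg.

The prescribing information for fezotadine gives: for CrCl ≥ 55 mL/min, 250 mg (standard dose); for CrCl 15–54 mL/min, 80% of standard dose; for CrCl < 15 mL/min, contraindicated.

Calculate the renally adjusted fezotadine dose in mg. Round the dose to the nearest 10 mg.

SCr = 289 / 88.4 = 3.269 mg/dL
CrCl = (140 − 69) × 76.4 / (72 × 3.269) = 5424.4 / 235.37 ≈ 23.0 mL/min
CrCl ≈ 23 mL/min → bracket 15–54 mL/min.
80% of 250 mg = 200 mg

200 mg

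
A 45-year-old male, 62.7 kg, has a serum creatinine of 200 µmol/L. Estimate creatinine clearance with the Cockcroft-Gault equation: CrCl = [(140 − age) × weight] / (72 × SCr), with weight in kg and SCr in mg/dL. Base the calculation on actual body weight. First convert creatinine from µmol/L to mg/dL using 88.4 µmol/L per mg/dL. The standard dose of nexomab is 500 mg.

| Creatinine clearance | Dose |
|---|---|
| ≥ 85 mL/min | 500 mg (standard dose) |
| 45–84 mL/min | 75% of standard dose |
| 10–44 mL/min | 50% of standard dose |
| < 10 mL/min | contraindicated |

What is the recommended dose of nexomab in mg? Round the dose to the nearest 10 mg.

250 mg

SCr = 200 / 88.4 = 2.262 mg/dL
CrCl = (140 − 45) × 62.7 / (72 × 2.262) = 5956.5 / 162.86 ≈ 36.6 mL/min
CrCl ≈ 37 mL/min → bracket 10–44 mL/min.
50% of 500 mg = 250 mg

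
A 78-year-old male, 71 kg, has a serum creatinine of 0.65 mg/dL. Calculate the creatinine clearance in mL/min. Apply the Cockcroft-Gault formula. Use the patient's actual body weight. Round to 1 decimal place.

CrCl = (140 − 78) × 71 / (72 × 0.65) = 4402.0 / 46.80 ≈ 94.1 mL/min

94.1 mL/min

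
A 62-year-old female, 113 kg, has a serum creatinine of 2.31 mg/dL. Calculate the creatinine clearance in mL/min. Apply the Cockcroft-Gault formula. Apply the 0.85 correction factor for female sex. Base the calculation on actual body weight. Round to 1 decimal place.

45.0 mL/min

CrCl = (140 − 62) × 113 / (72 × 2.31) × 0.85 = 8814.0 / 166.32 × 0.85 ≈ 45.0 mL/min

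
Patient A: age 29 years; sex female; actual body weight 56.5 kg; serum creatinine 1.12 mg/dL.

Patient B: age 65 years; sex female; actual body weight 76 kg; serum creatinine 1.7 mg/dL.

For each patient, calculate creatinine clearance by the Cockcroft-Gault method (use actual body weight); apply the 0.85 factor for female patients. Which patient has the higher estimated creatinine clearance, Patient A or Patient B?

Patient A

Patient A: CrCl = (140 − 29) × 56.5 / (72 × 1.12) × 0.85 = 6271.5 / 80.64 × 0.85 ≈ 66.1 mL/min
Patient B: CrCl = (140 − 65) × 76 / (72 × 1.7) × 0.85 = 5700.0 / 122.40 × 0.85 ≈ 39.6 mL/min
66.1 vs 39.6 mL/min → Patient A is higher.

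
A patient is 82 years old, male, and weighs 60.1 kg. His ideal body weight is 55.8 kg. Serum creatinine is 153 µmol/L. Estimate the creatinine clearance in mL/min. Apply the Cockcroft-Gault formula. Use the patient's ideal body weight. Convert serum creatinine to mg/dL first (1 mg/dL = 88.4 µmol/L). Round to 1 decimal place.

SCr = 153 / 88.4 = 1.731 mg/dL
CrCl = (140 − 82) × 55.8 / (72 × 1.731) = 3236.4 / 124.63 ≈ 26.0 mL/min

26.0 mL/min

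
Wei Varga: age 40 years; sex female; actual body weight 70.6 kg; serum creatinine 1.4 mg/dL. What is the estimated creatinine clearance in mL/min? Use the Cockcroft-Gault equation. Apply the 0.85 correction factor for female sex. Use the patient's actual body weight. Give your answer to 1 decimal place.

59.5 mL/min

CrCl = (140 − 40) × 70.6 / (72 × 1.4) × 0.85 = 7060.0 / 100.80 × 0.85 ≈ 59.5 mL/min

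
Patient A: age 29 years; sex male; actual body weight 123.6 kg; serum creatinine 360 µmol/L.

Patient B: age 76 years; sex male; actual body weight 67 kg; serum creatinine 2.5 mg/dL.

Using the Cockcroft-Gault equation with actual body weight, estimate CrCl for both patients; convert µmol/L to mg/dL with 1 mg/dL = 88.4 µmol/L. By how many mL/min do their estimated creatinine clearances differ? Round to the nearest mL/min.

Patient A: SCr = 360 / 88.4 = 4.072 mg/dL
Patient A: CrCl = (140 − 29) × 123.6 / (72 × 4.072) = 13719.6 / 293.18 ≈ 46.8 mL/min
Patient B: CrCl = (140 − 76) × 67 / (72 × 2.5) = 4288.0 / 180.00 ≈ 23.8 mL/min
|46.8 − 23.8| = 23.0 mL/min

23 mL/min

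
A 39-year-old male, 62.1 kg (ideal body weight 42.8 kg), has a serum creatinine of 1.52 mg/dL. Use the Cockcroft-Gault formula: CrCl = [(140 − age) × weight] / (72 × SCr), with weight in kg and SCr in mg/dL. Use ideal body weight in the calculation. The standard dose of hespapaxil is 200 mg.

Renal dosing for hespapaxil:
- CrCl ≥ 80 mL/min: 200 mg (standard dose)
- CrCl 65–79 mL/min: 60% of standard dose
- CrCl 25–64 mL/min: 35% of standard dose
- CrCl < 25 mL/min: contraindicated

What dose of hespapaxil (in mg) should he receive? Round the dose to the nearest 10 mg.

70 mg

CrCl = (140 − 39) × 42.8 / (72 × 1.52) = 4322.8 / 109.44 ≈ 39.5 mL/min
CrCl ≈ 39 mL/min → bracket 25–64 mL/min.
35% of 200 mg = 70 mg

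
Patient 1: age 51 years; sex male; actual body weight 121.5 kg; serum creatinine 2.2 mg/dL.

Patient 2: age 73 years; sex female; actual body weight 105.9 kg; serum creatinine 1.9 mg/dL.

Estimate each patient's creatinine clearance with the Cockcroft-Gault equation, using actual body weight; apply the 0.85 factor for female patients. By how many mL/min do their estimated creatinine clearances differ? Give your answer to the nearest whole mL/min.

24 mL/min

Patient 1: CrCl = (140 − 51) × 121.5 / (72 × 2.2) = 10813.5 / 158.40 ≈ 68.3 mL/min
Patient 2: CrCl = (140 − 73) × 105.9 / (72 × 1.9) × 0.85 = 7095.3 / 136.80 × 0.85 ≈ 44.1 mL/min
|68.3 − 44.1| = 24.2 mL/min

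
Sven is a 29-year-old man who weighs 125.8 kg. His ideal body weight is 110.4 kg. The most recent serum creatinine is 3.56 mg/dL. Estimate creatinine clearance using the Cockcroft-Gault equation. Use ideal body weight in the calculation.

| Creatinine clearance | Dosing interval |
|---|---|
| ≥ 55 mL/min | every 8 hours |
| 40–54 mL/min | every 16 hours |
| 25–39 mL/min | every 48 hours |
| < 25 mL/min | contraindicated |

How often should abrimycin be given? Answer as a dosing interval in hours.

CrCl = (140 − 29) × 110.4 / (72 × 3.56) = 12254.4 / 256.32 ≈ 47.8 mL/min
CrCl ≈ 48 mL/min → bracket 40–54 mL/min → every 16 hours.

every 16 hours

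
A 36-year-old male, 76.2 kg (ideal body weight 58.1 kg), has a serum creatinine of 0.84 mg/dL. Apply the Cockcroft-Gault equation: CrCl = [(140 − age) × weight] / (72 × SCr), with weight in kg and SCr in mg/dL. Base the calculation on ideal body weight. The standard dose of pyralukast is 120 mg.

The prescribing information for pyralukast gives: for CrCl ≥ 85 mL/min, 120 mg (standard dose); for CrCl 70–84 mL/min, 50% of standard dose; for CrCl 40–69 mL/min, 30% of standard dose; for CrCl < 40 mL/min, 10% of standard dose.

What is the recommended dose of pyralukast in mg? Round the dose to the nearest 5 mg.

CrCl = (140 − 36) × 58.1 / (72 × 0.84) = 6042.4 / 60.48 ≈ 99.9 mL/min
CrCl ≈ 100 mL/min → bracket ≥ 85 mL/min.
100% of 120 mg = 120 mg

120 mg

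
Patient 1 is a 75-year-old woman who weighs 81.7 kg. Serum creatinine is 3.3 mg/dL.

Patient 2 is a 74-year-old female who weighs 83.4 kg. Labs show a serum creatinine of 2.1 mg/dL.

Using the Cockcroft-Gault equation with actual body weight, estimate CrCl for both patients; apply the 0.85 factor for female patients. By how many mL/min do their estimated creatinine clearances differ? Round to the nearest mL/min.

12 mL/min

Patient 1: CrCl = (140 − 75) × 81.7 / (72 × 3.3) × 0.85 = 5310.5 / 237.60 × 0.85 ≈ 19.0 mL/min
Patient 2: CrCl = (140 − 74) × 83.4 / (72 × 2.1) × 0.85 = 5504.4 / 151.20 × 0.85 ≈ 30.9 mL/min
|19.0 − 30.9| = 11.9 mL/min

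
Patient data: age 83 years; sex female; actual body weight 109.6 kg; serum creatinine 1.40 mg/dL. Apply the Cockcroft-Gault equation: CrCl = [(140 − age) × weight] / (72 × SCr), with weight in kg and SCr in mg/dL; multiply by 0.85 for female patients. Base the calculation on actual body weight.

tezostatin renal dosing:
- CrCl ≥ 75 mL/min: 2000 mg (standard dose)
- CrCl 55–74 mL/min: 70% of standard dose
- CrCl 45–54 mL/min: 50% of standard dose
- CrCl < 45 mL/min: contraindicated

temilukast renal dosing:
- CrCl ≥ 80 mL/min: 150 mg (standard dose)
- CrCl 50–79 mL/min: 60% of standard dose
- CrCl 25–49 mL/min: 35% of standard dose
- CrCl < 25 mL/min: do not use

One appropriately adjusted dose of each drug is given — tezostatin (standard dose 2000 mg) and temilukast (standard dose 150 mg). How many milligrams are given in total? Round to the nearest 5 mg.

1090 mg

CrCl = (140 − 83) × 109.6 / (72 × 1.4) × 0.85 = 6247.2 / 100.80 × 0.85 ≈ 52.7 mL/min
CrCl ≈ 53 mL/min.
tezostatin: 45–54 mL/min → 50% of 2000 mg = 1000 mg.
temilukast: 50–79 mL/min → 60% of 150 mg = 90 mg.
Total = 1000 + 90 = 1090 mg.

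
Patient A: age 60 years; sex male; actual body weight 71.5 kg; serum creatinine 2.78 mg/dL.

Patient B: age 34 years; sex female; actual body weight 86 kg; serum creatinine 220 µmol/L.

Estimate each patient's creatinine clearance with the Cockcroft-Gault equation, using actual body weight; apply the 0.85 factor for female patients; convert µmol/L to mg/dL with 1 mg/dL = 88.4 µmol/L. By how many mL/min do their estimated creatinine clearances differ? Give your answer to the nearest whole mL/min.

Patient A: CrCl = (140 − 60) × 71.5 / (72 × 2.78) = 5720.0 / 200.16 ≈ 28.6 mL/min
Patient B: SCr = 220 / 88.4 = 2.489 mg/dL
Patient B: CrCl = (140 − 34) × 86 / (72 × 2.489) × 0.85 = 9116.0 / 179.21 × 0.85 ≈ 43.2 mL/min
|28.6 − 43.2| = 14.6 mL/min

15 mL/min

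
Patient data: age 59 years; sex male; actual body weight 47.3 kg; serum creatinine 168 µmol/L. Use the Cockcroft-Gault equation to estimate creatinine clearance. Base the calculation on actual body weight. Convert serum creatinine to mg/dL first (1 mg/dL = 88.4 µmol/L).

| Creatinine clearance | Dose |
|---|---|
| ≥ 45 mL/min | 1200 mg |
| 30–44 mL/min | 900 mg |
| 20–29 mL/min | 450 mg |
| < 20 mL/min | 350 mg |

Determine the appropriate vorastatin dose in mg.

450 mg

SCr = 168 / 88.4 = 1.9 mg/dL
CrCl = (140 − 59) × 47.3 / (72 × 1.9) = 3831.3 / 136.80 ≈ 28.0 mL/min
CrCl ≈ 28 mL/min → bracket 20–29 mL/min.
Dose for this bracket: 450 mg.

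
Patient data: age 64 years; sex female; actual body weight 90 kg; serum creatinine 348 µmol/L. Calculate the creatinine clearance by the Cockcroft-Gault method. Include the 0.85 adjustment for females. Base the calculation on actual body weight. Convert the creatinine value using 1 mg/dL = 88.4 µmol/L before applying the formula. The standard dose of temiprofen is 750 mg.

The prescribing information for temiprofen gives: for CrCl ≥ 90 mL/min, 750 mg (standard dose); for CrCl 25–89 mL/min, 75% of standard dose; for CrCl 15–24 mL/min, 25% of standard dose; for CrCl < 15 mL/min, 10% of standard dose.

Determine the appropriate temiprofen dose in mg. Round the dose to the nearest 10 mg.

190 mg

SCr = 348 / 88.4 = 3.937 mg/dL
CrCl = (140 − 64) × 90 / (72 × 3.937) × 0.85 = 6840.0 / 283.46 × 0.85 ≈ 20.5 mL/min
CrCl ≈ 21 mL/min → bracket 15–24 mL/min.
25% of 750 mg = 187.5 mg → 190 mg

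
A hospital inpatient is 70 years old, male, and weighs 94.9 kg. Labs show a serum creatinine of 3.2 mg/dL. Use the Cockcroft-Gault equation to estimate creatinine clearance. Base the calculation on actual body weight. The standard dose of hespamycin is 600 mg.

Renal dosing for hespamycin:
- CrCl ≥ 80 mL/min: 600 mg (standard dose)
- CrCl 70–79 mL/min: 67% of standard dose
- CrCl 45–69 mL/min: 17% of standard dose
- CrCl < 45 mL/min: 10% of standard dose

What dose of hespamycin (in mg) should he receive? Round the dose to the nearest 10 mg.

CrCl = (140 − 70) × 94.9 / (72 × 3.2) = 6643.0 / 230.40 ≈ 28.8 mL/min
CrCl ≈ 29 mL/min → bracket < 45 mL/min.
10% of 600 mg = 60 mg

60 mg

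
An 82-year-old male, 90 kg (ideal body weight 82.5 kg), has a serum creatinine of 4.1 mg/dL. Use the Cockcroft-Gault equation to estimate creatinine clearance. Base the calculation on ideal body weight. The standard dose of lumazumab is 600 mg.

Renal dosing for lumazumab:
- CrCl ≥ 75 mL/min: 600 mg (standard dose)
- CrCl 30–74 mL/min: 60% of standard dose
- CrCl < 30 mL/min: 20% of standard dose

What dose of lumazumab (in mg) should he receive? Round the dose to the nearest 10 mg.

CrCl = (140 − 82) × 82.5 / (72 × 4.1) = 4785.0 / 295.20 ≈ 16.2 mL/min
CrCl ≈ 16 mL/min → bracket < 30 mL/min.
20% of 600 mg = 120 mg

120 mg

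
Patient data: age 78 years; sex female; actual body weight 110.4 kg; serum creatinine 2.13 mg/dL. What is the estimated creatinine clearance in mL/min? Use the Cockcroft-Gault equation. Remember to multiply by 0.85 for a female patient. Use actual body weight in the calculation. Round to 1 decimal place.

CrCl = (140 − 78) × 110.4 / (72 × 2.13) × 0.85 = 6844.8 / 153.36 × 0.85 ≈ 37.9 mL/min

37.9 mL/min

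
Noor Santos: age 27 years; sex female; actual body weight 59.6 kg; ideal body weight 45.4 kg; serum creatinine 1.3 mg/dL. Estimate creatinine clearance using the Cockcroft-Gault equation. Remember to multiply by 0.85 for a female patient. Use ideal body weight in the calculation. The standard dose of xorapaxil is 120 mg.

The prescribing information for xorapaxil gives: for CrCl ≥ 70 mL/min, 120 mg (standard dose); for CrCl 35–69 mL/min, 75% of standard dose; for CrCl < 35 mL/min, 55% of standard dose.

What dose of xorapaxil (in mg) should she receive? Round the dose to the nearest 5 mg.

CrCl = (140 − 27) × 45.4 / (72 × 1.3) × 0.85 = 5130.2 / 93.60 × 0.85 ≈ 46.6 mL/min
CrCl ≈ 47 mL/min → bracket 35–69 mL/min.
75% of 120 mg = 90 mg

90 mg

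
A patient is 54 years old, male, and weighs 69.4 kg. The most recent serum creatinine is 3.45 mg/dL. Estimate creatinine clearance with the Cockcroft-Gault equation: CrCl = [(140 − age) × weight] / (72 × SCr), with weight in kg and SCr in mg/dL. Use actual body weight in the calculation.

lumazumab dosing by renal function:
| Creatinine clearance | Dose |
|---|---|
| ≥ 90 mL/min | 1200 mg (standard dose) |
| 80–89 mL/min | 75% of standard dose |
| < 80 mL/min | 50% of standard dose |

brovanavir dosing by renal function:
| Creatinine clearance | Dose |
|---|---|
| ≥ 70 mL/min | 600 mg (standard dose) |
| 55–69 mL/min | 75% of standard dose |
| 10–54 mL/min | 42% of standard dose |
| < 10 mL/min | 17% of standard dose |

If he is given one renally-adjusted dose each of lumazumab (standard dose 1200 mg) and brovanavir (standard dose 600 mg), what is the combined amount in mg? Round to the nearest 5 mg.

CrCl = (140 − 54) × 69.4 / (72 × 3.45) = 5968.4 / 248.40 ≈ 24.0 mL/min
CrCl ≈ 24 mL/min.
lumazumab: < 80 mL/min → 50% of 1200 mg = 600 mg.
brovanavir: 10–54 mL/min → 42% of 600 mg = 252 mg.
Total = 600 + 252 = 852 mg.

850 mg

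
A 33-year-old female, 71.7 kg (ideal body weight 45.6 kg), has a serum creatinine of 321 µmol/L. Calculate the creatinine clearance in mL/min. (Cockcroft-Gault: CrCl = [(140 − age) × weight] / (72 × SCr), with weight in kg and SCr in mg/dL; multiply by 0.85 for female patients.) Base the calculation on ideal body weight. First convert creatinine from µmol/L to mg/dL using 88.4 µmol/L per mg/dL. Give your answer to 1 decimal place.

SCr = 321 / 88.4 = 3.631 mg/dL
CrCl = (140 − 33) × 45.6 / (72 × 3.631) × 0.85 = 4879.2 / 261.43 × 0.85 ≈ 15.9 mL/min

15.9 mL/min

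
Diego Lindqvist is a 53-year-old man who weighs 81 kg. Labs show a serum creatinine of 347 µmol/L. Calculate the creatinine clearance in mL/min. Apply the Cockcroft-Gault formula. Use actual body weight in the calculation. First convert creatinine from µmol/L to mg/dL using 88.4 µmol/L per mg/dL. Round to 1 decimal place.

SCr = 347 / 88.4 = 3.925 mg/dL
CrCl = (140 − 53) × 81 / (72 × 3.925) = 7047.0 / 282.60 ≈ 24.9 mL/min

24.9 mL/min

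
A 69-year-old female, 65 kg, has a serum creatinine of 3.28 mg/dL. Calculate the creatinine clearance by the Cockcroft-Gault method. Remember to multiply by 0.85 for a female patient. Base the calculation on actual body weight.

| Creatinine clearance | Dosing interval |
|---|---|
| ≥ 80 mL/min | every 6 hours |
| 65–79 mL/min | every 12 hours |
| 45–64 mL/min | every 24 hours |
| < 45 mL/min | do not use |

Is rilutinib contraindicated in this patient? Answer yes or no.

CrCl = (140 − 69) × 65 / (72 × 3.28) × 0.85 = 4615.0 / 236.16 × 0.85 ≈ 16.6 mL/min
CrCl ≈ 17 mL/min, which is < 45 mL/min.

yes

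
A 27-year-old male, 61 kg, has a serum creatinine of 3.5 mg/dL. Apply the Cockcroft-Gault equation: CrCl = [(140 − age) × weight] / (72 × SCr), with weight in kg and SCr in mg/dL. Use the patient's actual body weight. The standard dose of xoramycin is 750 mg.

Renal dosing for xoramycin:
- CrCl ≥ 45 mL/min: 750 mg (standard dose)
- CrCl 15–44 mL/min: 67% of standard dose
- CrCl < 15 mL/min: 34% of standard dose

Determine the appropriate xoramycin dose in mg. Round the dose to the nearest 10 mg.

500 mg

CrCl = (140 − 27) × 61 / (72 × 3.5) = 6893.0 / 252.00 ≈ 27.4 mL/min
CrCl ≈ 27 mL/min → bracket 15–44 mL/min.
67% of 750 mg = 502.5 mg → 500 mg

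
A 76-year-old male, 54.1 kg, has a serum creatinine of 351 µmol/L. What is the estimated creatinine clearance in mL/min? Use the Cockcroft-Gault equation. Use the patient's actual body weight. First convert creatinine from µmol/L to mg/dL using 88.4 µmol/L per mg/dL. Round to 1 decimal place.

SCr = 351 / 88.4 = 3.971 mg/dL
CrCl = (140 − 76) × 54.1 / (72 × 3.971) = 3462.4 / 285.91 ≈ 12.1 mL/min

12.1 mL/min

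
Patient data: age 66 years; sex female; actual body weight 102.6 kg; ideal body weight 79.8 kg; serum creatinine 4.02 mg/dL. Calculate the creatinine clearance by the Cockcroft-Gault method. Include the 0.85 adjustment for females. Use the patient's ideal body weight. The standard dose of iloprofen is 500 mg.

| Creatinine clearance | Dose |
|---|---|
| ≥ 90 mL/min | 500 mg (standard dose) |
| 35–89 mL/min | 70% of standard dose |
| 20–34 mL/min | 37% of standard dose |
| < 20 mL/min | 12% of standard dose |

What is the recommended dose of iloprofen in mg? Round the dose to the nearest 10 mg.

CrCl = (140 − 66) × 79.8 / (72 × 4.02) × 0.85 = 5905.2 / 289.44 × 0.85 ≈ 17.3 mL/min
CrCl ≈ 17 mL/min → bracket < 20 mL/min.
12% of 500 mg = 60 mg

60 mg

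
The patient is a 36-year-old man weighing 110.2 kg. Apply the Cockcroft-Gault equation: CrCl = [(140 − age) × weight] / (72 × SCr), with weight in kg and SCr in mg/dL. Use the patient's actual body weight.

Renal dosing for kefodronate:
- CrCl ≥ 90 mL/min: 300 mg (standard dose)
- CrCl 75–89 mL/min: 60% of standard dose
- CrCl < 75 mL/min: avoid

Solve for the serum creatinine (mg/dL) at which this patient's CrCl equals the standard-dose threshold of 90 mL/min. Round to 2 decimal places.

Standard dose requires CrCl ≥ 90 mL/min.
Set (140 − 36) × 110.2 / (72 × SCr) = 90
SCr = (140 − 36) × 110.2 / (72 × 90) = 1.769 mg/dL

1.77 mg/dL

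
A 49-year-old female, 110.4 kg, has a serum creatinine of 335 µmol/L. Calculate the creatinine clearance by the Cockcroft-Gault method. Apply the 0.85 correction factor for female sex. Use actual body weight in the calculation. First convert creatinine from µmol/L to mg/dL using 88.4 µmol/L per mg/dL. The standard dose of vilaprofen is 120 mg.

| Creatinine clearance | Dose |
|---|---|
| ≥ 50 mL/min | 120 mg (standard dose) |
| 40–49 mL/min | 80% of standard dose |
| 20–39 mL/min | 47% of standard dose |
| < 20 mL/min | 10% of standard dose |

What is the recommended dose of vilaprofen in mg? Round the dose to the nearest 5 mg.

55 mg

SCr = 335 / 88.4 = 3.79 mg/dL
CrCl = (140 − 49) × 110.4 / (72 × 3.79) × 0.85 = 10046.4 / 272.88 × 0.85 ≈ 31.3 mL/min
CrCl ≈ 31 mL/min → bracket 20–39 mL/min.
47% of 120 mg = 56.4 mg → 55 mg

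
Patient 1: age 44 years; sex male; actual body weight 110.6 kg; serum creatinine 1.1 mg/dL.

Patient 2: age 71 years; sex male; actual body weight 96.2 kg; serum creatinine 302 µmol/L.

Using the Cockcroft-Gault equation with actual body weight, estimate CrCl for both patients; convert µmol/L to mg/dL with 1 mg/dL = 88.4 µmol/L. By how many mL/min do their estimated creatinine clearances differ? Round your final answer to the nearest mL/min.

107 mL/min

Patient 1: CrCl = (140 − 44) × 110.6 / (72 × 1.1) = 10617.6 / 79.20 ≈ 134.1 mL/min
Patient 2: SCr = 302 / 88.4 = 3.416 mg/dL
Patient 2: CrCl = (140 − 71) × 96.2 / (72 × 3.416) = 6637.8 / 245.95 ≈ 27.0 mL/min
|134.1 − 27.0| = 107.1 mL/min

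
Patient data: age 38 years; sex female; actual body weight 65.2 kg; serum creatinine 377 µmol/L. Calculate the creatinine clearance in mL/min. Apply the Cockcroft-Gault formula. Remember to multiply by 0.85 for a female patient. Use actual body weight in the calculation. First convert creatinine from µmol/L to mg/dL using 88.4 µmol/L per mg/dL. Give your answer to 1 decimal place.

18.4 mL/min

SCr = 377 / 88.4 = 4.265 mg/dL
CrCl = (140 − 38) × 65.2 / (72 × 4.265) × 0.85 = 6650.4 / 307.08 × 0.85 ≈ 18.4 mL/min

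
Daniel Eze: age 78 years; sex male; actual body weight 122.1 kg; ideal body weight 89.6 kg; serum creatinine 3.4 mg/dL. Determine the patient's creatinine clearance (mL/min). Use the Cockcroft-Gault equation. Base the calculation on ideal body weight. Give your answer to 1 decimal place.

22.7 mL/min

CrCl = (140 − 78) × 89.6 / (72 × 3.4) = 5555.2 / 244.80 ≈ 22.7 mL/min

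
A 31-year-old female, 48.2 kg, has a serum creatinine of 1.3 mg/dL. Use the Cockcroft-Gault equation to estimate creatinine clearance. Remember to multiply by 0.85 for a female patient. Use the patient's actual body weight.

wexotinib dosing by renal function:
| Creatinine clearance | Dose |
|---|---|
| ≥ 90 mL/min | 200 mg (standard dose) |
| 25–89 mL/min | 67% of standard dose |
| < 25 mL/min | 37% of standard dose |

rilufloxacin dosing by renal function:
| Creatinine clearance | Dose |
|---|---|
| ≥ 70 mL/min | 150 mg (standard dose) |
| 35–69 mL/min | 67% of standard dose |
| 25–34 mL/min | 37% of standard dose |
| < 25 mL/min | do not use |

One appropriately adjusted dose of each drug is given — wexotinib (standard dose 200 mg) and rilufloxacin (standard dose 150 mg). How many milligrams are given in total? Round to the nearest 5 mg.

235 mg

CrCl = (140 − 31) × 48.2 / (72 × 1.3) × 0.85 = 5253.8 / 93.60 × 0.85 ≈ 47.7 mL/min
CrCl ≈ 48 mL/min.
wexotinib: 25–89 mL/min → 67% of 200 mg = 134 mg.
rilufloxacin: 35–69 mL/min → 67% of 150 mg = 100.5 mg.
Total = 134 + 100.5 = 234.5 mg.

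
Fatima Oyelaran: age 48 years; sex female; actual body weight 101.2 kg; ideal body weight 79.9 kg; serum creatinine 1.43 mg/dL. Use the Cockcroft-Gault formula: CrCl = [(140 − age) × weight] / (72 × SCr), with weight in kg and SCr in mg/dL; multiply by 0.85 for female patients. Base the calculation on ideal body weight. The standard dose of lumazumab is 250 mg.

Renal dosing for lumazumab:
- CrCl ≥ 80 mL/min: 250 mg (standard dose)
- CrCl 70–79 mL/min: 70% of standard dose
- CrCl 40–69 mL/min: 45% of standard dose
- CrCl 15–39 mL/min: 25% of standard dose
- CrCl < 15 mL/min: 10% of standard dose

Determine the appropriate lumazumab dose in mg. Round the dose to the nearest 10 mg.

110 mg

CrCl = (140 − 48) × 79.9 / (72 × 1.43) × 0.85 = 7350.8 / 102.96 × 0.85 ≈ 60.7 mL/min
CrCl ≈ 61 mL/min → bracket 40–69 mL/min.
45% of 250 mg = 112.5 mg → 110 mg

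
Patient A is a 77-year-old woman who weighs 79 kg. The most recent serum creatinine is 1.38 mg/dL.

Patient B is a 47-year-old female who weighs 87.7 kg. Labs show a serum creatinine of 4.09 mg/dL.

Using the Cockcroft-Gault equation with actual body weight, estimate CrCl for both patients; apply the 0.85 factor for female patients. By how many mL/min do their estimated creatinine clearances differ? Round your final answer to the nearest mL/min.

Patient A: CrCl = (140 − 77) × 79 / (72 × 1.38) × 0.85 = 4977.0 / 99.36 × 0.85 ≈ 42.6 mL/min
Patient B: CrCl = (140 − 47) × 87.7 / (72 × 4.09) × 0.85 = 8156.1 / 294.48 × 0.85 ≈ 23.5 mL/min
|42.6 − 23.5| = 19.1 mL/min

19 mL/min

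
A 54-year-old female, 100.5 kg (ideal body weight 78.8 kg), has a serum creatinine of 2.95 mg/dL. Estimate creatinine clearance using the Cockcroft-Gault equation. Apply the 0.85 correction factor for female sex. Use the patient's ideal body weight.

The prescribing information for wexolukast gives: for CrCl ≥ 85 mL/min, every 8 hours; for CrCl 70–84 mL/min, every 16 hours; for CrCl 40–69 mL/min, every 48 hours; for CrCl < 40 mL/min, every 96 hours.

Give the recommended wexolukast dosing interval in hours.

CrCl = (140 − 54) × 78.8 / (72 × 2.95) × 0.85 = 6776.8 / 212.40 × 0.85 ≈ 27.1 mL/min
CrCl ≈ 27 mL/min → bracket < 40 mL/min → every 96 hours.

every 96 hours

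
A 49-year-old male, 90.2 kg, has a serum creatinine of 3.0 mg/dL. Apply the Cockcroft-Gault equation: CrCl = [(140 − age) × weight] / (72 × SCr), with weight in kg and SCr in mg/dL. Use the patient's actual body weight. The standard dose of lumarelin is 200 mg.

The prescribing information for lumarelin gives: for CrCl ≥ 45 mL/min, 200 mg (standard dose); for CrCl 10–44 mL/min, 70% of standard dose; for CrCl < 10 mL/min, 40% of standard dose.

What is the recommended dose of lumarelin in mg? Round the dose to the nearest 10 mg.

CrCl = (140 − 49) × 90.2 / (72 × 3) = 8208.2 / 216.00 ≈ 38.0 mL/min
CrCl ≈ 38 mL/min → bracket 10–44 mL/min.
70% of 200 mg = 140 mg

140 mg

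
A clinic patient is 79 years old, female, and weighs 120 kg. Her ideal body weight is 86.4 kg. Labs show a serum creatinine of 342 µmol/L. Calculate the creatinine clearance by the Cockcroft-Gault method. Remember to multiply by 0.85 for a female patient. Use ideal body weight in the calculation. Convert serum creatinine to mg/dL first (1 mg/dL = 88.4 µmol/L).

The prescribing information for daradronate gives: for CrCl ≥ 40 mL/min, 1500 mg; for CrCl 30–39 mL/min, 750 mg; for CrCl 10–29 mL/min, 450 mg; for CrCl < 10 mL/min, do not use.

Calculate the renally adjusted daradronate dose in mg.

SCr = 342 / 88.4 = 3.869 mg/dL
CrCl = (140 − 79) × 86.4 / (72 × 3.869) × 0.85 = 5270.4 / 278.57 × 0.85 ≈ 16.1 mL/min
CrCl ≈ 16 mL/min → bracket 10–29 mL/min.
Dose for this bracket: 450 mg.

450 mg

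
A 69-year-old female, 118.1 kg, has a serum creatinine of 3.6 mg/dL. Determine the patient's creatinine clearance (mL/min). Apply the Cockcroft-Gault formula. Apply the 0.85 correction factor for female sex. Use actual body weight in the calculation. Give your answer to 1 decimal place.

27.5 mL/min

CrCl = (140 − 69) × 118.1 / (72 × 3.6) × 0.85 = 8385.1 / 259.20 × 0.85 ≈ 27.5 mL/min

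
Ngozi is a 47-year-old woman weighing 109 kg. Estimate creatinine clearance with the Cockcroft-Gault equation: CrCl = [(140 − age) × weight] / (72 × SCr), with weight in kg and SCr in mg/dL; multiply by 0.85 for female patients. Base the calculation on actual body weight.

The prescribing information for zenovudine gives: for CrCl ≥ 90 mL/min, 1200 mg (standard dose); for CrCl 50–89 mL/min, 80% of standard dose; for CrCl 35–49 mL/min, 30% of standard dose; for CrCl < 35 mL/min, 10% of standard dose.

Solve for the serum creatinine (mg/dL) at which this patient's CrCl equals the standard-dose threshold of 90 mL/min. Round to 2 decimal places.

Standard dose requires CrCl ≥ 90 mL/min.
Set (140 − 47) × 109 × 0.85 / (72 × SCr) = 90
SCr = (140 − 47) × 109 × 0.85 / (72 × 90) = 1.330 mg/dL

1.33 mg/dL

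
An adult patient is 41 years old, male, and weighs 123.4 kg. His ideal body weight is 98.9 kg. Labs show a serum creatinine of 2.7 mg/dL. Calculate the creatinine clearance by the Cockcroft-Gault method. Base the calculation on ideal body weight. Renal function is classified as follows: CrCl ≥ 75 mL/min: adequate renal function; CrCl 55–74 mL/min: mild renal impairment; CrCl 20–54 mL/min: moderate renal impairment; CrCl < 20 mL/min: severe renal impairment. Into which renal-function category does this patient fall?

moderate renal impairment

CrCl = (140 − 41) × 98.9 / (72 × 2.7) = 9791.1 / 194.40 ≈ 50.4 mL/min
50 mL/min falls in the 'moderate renal impairment' range.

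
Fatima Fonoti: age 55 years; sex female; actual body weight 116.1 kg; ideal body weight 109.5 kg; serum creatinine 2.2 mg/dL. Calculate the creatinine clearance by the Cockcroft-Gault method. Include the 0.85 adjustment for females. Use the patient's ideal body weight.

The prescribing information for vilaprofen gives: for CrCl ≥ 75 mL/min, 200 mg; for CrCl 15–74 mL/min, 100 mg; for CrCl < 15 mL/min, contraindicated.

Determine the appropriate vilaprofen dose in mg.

100 mg

CrCl = (140 − 55) × 109.5 / (72 × 2.2) × 0.85 = 9307.5 / 158.40 × 0.85 ≈ 49.9 mL/min
CrCl ≈ 50 mL/min → bracket 15–74 mL/min.
Dose for this bracket: 100 mg.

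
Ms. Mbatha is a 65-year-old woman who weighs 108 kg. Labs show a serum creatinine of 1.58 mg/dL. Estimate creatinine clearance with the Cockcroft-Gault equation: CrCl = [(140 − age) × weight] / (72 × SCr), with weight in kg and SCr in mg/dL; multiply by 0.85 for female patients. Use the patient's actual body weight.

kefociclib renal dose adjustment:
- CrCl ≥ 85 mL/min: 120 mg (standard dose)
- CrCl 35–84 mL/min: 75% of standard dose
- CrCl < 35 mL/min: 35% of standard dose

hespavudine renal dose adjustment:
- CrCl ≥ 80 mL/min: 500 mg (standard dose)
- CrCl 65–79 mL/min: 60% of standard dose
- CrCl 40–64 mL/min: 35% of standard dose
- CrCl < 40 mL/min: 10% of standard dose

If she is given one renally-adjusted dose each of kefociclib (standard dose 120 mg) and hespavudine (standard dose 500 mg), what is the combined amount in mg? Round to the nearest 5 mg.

CrCl = (140 − 65) × 108 / (72 × 1.58) × 0.85 = 8100.0 / 113.76 × 0.85 ≈ 60.5 mL/min
CrCl ≈ 61 mL/min.
kefociclib: 35–84 mL/min → 75% of 120 mg = 90 mg.
hespavudine: 40–64 mL/min → 35% of 500 mg = 175 mg.
Total = 90 + 175 = 265 mg.

265 mg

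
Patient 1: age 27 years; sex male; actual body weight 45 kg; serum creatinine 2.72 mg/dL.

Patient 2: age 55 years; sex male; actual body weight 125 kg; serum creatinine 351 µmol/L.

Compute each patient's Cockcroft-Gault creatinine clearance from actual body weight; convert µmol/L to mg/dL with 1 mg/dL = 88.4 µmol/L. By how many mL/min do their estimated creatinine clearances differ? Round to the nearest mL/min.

Patient 1: CrCl = (140 − 27) × 45 / (72 × 2.72) = 5085.0 / 195.84 ≈ 26.0 mL/min
Patient 2: SCr = 351 / 88.4 = 3.971 mg/dL
Patient 2: CrCl = (140 − 55) × 125 / (72 × 3.971) = 10625.0 / 285.91 ≈ 37.2 mL/min
|26.0 − 37.2| = 11.2 mL/min

11 mL/min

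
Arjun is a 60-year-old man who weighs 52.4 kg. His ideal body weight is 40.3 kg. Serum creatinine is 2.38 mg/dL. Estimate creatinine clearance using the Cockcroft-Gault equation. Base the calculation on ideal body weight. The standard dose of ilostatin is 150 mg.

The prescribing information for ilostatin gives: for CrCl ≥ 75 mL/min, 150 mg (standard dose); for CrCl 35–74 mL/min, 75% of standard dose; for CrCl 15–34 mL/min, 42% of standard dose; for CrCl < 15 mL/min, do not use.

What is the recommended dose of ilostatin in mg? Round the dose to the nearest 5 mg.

CrCl = (140 − 60) × 40.3 / (72 × 2.38) = 3224.0 / 171.36 ≈ 18.8 mL/min
CrCl ≈ 19 mL/min → bracket 15–34 mL/min.
42% of 150 mg = 63 mg → 65 mg

65 mg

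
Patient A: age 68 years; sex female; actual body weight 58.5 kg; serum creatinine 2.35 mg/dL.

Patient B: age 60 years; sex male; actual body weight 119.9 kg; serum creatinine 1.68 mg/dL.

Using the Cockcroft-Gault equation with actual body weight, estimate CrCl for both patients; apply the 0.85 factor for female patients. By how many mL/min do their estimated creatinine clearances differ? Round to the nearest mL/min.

58 mL/min

Patient A: CrCl = (140 − 68) × 58.5 / (72 × 2.35) × 0.85 = 4212.0 / 169.20 × 0.85 ≈ 21.2 mL/min
Patient B: CrCl = (140 − 60) × 119.9 / (72 × 1.68) = 9592.0 / 120.96 ≈ 79.3 mL/min
|21.2 − 79.3| = 58.1 mL/min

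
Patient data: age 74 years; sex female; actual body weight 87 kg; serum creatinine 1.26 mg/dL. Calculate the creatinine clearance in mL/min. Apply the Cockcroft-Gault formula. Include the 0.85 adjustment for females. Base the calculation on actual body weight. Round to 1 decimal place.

53.8 mL/min

CrCl = (140 − 74) × 87 / (72 × 1.26) × 0.85 = 5742.0 / 90.72 × 0.85 ≈ 53.8 mL/min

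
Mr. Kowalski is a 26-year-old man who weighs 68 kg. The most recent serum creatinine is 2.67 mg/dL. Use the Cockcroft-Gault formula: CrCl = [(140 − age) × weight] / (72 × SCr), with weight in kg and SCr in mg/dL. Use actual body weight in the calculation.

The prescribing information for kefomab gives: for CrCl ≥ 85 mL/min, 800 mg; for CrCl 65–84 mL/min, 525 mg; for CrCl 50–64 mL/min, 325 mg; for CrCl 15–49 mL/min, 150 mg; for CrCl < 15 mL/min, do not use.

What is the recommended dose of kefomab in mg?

CrCl = (140 − 26) × 68 / (72 × 2.67) = 7752.0 / 192.24 ≈ 40.3 mL/min
CrCl ≈ 40 mL/min → bracket 15–49 mL/min.
Dose for this bracket: 150 mg.

150 mg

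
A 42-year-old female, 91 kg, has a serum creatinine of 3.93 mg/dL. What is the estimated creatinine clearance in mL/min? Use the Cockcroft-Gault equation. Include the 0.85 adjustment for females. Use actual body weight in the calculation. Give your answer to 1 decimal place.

CrCl = (140 − 42) × 91 / (72 × 3.93) × 0.85 = 8918.0 / 282.96 × 0.85 ≈ 26.8 mL/min

26.8 mL/min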